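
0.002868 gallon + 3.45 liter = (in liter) 3.461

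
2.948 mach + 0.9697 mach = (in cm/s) 1.334e+05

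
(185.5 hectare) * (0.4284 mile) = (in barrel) 8.044e+09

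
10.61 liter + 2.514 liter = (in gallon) 3.467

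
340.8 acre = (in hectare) 137.9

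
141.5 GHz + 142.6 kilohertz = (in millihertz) 1.415e+14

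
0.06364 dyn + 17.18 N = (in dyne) 1.718e+06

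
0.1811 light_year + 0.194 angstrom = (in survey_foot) 5.621e+15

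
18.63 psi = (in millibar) 1284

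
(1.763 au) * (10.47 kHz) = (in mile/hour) 6.177e+15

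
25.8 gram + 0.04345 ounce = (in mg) 2.703e+04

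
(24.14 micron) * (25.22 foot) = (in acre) 4.585e-08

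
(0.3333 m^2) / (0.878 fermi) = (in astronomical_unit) 2538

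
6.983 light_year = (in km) 6.606e+13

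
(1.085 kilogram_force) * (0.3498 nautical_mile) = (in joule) 6893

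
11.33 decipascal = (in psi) 0.0001643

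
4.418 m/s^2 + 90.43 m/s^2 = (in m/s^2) 94.85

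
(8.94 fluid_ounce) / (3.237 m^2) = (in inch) 0.003216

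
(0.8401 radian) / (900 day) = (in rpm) 1.032e-07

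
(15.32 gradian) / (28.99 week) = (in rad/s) 1.373e-08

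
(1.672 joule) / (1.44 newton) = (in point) 3291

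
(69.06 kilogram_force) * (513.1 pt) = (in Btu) 0.1162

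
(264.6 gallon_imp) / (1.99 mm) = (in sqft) 6506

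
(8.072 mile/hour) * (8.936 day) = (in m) 2.786e+06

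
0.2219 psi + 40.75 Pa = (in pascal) 1571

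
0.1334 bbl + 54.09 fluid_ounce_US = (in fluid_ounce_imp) 802.7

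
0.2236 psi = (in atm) 0.01522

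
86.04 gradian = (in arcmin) 4646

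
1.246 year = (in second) 3.929e+07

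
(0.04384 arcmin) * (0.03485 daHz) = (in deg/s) 0.0002546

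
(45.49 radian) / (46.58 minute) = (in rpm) 0.1554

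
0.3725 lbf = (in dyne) 1.657e+05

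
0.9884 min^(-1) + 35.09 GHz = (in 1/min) 2.105e+12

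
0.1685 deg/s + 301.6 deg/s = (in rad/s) 5.267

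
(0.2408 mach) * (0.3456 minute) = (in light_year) 1.797e-13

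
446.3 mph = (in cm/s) 1.995e+04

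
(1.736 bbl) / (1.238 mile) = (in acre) 3.423e-08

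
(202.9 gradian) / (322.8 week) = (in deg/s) 9.354e-07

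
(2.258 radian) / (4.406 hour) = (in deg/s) 0.008156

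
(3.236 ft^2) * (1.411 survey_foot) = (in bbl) 0.8132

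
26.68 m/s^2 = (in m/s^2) 26.68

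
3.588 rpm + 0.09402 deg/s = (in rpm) 3.604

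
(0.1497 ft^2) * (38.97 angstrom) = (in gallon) 1.432e-08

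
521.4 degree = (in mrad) 9100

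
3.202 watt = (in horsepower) 0.004294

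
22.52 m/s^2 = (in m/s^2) 22.52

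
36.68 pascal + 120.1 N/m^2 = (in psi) 0.02274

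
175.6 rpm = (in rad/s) 18.39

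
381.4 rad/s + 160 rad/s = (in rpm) 5170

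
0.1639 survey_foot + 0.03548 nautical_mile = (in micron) 6.576e+07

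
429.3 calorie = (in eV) 1.121e+22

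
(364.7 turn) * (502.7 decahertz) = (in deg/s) 6.6e+08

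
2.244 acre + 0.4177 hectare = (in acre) 3.276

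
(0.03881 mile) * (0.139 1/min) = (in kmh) 0.5209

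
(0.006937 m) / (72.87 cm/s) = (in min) 0.0001587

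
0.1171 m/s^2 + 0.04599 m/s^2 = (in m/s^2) 0.1631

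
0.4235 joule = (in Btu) 0.0004014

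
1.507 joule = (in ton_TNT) 3.602e-10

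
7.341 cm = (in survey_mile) 4.561e-05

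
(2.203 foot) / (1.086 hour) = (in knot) 0.0003339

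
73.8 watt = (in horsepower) 0.09897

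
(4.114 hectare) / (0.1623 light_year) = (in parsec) 8.683e-28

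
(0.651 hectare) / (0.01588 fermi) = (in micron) 4.099e+26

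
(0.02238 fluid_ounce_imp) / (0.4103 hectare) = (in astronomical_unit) 1.036e-21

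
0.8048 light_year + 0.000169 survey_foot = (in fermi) 7.614e+30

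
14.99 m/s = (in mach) 0.04402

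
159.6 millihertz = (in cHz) 15.96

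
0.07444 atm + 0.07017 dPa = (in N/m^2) 7543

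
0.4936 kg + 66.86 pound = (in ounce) 1087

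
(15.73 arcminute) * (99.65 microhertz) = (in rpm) 4.354e-06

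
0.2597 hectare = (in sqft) 2.795e+04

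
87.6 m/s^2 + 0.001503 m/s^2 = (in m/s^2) 87.6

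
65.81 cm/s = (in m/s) 0.6581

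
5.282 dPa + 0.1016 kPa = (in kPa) 0.1021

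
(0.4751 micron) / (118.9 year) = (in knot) 2.463e-16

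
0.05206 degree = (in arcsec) 187.4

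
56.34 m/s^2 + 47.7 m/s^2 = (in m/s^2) 104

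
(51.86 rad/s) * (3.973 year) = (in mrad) 6.498e+12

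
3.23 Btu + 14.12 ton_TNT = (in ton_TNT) 14.12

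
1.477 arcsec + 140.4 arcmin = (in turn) 0.006501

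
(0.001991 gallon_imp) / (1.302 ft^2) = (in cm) 0.007483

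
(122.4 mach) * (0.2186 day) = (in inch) 3.099e+10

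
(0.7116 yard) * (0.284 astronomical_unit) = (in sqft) 2.976e+11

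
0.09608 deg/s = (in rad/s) 0.001677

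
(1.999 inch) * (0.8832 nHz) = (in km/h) 1.614e-10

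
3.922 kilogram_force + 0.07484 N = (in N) 38.54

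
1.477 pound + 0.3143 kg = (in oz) 34.72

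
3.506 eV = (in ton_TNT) 1.343e-28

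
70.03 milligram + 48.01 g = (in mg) 4.808e+04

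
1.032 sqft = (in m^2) 0.09588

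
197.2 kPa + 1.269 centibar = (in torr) 1489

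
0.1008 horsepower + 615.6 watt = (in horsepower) 0.9263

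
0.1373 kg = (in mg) 1.373e+05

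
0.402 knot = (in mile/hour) 0.4626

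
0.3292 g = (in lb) 0.0007258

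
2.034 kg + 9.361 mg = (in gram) 2034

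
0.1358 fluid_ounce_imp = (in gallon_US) 0.001019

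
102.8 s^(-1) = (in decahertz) 10.28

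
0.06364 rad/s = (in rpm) 0.6077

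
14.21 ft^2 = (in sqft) 14.21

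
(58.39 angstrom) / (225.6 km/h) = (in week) 1.541e-16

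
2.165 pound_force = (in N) 9.63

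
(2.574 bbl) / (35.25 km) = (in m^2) 1.161e-05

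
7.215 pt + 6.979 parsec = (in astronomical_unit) 1.44e+06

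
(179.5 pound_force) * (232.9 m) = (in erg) 1.86e+12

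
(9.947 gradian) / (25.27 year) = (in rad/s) 1.961e-10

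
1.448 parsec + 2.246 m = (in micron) 4.468e+22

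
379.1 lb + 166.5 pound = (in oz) 8730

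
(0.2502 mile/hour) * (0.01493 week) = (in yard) 1105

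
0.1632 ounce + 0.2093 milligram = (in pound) 0.0102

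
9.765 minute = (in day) 0.006781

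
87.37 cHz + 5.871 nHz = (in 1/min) 52.42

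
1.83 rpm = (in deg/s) 10.98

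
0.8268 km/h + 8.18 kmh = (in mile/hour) 5.597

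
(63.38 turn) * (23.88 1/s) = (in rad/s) 9510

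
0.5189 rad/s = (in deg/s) 29.73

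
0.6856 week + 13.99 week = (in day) 102.7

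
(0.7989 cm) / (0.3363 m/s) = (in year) 7.533e-10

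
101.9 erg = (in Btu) 9.658e-09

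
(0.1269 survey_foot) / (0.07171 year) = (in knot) 3.325e-08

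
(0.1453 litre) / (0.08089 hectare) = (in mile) 1.116e-10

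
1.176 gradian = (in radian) 0.01847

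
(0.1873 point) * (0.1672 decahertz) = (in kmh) 0.0003977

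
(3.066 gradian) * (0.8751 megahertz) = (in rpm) 4.025e+05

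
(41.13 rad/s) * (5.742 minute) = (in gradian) 9.021e+05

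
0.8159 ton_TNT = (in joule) 3.414e+09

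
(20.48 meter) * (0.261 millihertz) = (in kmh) 0.01924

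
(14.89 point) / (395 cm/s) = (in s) 0.00133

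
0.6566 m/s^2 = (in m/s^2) 0.6566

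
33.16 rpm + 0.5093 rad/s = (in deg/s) 228.1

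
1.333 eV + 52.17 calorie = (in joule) 218.3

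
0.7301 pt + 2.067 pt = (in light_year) 1.043e-19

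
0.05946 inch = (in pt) 4.281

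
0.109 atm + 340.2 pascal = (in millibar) 113.8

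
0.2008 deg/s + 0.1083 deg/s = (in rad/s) 0.005395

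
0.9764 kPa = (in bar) 0.009764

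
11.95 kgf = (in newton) 117.2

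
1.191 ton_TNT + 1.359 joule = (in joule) 4.983e+09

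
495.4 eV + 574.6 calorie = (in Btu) 2.279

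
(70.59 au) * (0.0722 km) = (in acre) 1.884e+11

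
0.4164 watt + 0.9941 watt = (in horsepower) 0.001892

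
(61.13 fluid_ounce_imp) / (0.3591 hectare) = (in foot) 1.587e-06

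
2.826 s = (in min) 0.0471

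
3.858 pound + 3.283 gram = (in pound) 3.865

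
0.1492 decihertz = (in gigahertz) 1.492e-11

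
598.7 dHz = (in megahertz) 5.987e-05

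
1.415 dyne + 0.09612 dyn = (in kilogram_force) 1.541e-06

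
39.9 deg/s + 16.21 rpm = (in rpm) 22.86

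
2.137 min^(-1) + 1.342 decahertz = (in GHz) 1.346e-08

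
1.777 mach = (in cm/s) 6.051e+04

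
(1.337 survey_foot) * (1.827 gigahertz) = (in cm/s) 7.445e+10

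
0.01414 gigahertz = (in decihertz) 1.414e+08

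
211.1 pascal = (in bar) 0.002111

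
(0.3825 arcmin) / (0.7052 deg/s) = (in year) 2.867e-10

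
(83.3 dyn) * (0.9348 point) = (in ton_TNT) 6.566e-17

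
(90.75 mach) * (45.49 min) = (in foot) 2.767e+08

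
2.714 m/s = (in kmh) 9.77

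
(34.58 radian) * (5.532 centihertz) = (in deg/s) 109.6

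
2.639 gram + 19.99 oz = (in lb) 1.255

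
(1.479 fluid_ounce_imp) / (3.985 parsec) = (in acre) 8.445e-26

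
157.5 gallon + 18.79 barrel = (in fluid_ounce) 1.212e+05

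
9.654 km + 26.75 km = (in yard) 3.981e+04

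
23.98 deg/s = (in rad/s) 0.4185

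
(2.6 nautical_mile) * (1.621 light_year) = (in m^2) 7.385e+19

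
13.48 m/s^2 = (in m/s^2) 13.48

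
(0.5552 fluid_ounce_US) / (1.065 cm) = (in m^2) 0.001542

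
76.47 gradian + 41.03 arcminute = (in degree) 69.51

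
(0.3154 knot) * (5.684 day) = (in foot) 2.614e+05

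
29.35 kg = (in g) 2.935e+04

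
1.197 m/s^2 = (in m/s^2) 1.197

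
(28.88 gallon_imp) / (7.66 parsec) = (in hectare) 5.555e-23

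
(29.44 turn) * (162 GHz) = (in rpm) 2.862e+14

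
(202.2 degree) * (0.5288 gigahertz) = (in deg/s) 1.069e+11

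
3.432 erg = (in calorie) 8.203e-08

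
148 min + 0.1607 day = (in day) 0.2635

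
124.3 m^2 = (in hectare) 0.01243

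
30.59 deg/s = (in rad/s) 0.5339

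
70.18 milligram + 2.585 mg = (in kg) 7.277e-05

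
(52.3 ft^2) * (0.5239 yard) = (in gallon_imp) 512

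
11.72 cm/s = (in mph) 0.2622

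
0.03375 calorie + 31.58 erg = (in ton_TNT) 3.375e-11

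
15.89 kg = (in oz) 560.5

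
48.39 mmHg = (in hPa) 64.51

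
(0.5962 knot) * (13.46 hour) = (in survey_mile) 9.235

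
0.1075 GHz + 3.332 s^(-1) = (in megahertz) 107.5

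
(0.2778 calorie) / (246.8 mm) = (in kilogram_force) 0.4802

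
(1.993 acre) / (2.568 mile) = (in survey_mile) 0.001213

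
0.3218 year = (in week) 16.78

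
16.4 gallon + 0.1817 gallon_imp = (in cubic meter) 0.06291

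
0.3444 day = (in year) 0.0009436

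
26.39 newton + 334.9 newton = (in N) 361.3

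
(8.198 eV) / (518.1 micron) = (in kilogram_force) 2.585e-16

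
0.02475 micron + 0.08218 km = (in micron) 8.218e+07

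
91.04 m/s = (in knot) 177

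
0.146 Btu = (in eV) 9.614e+20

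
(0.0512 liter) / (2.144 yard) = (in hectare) 2.612e-09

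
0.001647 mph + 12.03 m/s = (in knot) 23.39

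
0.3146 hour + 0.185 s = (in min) 18.88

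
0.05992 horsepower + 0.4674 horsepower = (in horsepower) 0.5273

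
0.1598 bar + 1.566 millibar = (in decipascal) 1.614e+05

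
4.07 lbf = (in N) 18.1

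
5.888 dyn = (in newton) 5.888e-05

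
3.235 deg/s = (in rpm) 0.5392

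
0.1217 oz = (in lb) 0.007606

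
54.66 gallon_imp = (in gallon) 65.64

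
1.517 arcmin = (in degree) 0.02528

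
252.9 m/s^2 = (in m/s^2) 252.9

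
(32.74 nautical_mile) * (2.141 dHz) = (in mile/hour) 2.904e+04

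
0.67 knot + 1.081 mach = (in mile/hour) 824.1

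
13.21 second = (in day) 0.0001529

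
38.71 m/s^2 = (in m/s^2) 38.71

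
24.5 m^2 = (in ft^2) 263.7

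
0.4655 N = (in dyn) 4.655e+04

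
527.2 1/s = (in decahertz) 52.72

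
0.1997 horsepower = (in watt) 148.9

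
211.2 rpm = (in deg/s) 1267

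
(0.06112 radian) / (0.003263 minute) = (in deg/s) 17.89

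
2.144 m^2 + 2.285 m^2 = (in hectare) 0.0004429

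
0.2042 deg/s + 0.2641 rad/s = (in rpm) 2.556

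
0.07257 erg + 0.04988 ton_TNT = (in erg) 2.087e+15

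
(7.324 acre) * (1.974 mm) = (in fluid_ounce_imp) 2.059e+06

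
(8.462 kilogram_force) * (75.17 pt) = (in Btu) 0.002086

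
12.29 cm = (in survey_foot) 0.4032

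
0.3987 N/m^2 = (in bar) 3.987e-06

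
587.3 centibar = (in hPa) 5873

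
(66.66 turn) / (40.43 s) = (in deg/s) 593.6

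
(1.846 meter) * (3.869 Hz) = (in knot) 13.88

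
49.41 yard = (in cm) 4518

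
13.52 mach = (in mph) 1.03e+04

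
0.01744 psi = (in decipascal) 1202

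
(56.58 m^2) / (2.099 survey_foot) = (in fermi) 8.844e+16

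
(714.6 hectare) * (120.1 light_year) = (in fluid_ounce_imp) 2.858e+29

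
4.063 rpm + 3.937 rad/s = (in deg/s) 250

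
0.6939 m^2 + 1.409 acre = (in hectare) 0.5703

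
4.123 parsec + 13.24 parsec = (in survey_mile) 3.329e+14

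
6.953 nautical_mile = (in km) 12.88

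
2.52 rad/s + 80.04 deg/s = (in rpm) 37.4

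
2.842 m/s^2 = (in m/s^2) 2.842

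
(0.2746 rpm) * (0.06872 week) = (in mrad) 1.195e+06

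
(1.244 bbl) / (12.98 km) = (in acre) 3.765e-09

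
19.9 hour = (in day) 0.8292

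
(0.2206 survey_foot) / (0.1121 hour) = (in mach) 4.893e-07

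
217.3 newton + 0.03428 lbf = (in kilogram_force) 22.17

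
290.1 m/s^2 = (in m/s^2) 290.1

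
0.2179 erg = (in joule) 2.179e-08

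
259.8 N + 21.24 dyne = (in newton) 259.8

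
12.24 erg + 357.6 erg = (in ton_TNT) 8.839e-15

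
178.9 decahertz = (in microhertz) 1.789e+09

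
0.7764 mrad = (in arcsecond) 160.1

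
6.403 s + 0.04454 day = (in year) 0.0001222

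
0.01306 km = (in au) 8.73e-11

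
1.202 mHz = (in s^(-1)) 0.001202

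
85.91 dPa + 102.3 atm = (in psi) 1503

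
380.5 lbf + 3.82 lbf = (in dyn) 1.71e+08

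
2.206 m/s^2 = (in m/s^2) 2.206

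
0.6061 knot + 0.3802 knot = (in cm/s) 50.74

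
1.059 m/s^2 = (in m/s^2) 1.059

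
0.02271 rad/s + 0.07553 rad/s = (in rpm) 0.9381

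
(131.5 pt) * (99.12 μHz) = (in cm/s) 0.0004598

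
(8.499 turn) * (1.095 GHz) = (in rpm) 5.584e+11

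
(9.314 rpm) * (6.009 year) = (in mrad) 1.848e+11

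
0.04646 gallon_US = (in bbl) 0.001106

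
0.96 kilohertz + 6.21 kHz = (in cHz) 7.17e+05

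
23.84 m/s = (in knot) 46.34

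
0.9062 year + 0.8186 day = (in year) 0.9084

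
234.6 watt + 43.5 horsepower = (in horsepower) 43.81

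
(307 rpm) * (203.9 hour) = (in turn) 3.756e+06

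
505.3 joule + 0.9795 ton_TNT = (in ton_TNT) 0.9795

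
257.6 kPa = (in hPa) 2576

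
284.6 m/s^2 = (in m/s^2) 284.6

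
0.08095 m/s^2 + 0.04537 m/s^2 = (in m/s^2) 0.1263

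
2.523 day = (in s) 2.18e+05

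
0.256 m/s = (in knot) 0.4976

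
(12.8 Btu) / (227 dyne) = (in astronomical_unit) 3.977e-05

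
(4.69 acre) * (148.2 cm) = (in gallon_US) 7.431e+06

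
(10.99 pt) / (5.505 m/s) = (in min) 1.174e-05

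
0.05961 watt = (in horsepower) 7.994e-05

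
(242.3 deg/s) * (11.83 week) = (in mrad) 3.026e+10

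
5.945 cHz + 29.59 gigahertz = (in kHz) 2.959e+07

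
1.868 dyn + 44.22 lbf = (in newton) 196.7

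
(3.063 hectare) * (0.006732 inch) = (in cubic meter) 5.238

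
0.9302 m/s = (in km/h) 3.349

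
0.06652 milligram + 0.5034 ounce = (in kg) 0.01427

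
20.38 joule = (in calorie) 4.871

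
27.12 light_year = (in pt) 7.273e+20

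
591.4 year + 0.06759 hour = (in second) 1.865e+10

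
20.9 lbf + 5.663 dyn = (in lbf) 20.9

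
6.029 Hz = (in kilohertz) 0.006029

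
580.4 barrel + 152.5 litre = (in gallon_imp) 2.033e+04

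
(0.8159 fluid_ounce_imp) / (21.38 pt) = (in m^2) 0.003074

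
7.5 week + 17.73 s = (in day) 52.5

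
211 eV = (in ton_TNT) 8.08e-27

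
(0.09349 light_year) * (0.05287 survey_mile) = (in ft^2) 8.101e+17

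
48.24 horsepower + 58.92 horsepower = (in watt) 7.991e+04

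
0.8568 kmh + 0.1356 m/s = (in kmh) 1.345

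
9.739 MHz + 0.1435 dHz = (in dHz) 9.739e+07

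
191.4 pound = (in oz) 3062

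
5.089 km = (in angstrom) 5.089e+13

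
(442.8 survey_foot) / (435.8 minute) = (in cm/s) 0.5162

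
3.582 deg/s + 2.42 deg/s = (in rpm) 1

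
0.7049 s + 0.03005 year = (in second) 9.477e+05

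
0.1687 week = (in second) 1.02e+05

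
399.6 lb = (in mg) 1.813e+08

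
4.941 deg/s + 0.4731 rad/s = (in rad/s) 0.5593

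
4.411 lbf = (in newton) 19.62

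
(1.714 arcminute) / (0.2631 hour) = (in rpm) 5.027e-06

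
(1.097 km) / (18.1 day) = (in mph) 0.001569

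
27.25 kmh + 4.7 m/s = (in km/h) 44.17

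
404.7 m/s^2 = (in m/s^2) 404.7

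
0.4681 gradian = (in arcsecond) 1517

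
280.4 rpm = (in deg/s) 1682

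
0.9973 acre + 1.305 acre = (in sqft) 1.003e+05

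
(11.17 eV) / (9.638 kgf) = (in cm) 1.893e-18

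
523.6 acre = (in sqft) 2.281e+07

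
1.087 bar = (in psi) 15.77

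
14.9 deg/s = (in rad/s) 0.2601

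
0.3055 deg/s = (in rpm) 0.05092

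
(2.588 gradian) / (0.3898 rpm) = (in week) 1.647e-06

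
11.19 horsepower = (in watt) 8344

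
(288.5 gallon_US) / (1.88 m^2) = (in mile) 0.000361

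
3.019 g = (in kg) 0.003019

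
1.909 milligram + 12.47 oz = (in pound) 0.7794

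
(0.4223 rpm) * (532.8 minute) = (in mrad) 1.414e+06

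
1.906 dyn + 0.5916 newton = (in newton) 0.5916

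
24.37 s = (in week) 4.029e-05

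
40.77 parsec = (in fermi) 1.258e+33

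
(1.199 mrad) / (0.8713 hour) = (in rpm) 3.65e-06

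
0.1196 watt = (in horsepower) 0.0001604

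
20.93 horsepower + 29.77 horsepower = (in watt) 3.781e+04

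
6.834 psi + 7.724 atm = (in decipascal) 8.298e+06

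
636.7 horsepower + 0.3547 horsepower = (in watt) 4.751e+05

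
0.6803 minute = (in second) 40.82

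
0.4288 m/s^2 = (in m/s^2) 0.4288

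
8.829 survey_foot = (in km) 0.002691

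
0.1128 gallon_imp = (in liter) 0.5128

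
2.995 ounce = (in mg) 8.491e+04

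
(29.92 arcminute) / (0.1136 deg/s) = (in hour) 0.001219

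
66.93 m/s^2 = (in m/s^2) 66.93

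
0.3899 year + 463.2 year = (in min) 2.437e+08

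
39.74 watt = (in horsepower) 0.05329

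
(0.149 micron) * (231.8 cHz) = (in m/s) 3.454e-07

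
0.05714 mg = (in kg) 5.714e-08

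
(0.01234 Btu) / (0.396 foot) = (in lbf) 24.25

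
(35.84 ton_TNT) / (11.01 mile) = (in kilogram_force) 8.63e+05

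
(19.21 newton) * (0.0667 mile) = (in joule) 2062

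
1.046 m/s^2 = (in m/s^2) 1.046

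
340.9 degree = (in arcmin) 2.045e+04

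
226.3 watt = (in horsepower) 0.3035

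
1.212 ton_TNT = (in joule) 5.071e+09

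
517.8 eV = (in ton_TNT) 1.983e-26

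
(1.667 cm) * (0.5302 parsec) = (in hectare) 2.727e+10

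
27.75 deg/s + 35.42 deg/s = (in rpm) 10.53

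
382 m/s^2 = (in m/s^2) 382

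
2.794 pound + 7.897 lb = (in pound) 10.69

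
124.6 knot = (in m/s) 64.1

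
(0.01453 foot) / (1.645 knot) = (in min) 8.722e-05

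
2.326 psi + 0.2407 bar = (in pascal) 4.011e+04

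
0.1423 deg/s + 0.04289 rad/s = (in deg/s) 2.6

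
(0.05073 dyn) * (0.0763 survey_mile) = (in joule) 6.229e-05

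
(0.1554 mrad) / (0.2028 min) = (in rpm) 0.000122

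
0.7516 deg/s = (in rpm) 0.1253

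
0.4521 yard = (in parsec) 1.34e-17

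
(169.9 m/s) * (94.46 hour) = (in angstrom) 5.778e+17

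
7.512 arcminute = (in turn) 0.0003478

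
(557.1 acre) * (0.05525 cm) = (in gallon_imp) 2.74e+05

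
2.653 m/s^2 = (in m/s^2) 2.653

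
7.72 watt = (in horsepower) 0.01035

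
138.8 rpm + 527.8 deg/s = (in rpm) 226.8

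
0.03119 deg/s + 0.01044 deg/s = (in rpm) 0.006938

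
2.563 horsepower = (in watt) 1911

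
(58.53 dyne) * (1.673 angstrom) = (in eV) 6.112e+05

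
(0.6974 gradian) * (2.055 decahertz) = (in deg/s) 12.9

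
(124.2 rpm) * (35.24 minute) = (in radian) 2.75e+04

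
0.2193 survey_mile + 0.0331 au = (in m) 4.952e+09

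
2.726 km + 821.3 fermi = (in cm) 2.726e+05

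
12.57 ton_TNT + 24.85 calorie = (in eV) 3.283e+29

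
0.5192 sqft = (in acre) 1.192e-05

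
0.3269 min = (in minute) 0.3269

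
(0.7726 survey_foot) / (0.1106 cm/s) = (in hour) 0.05914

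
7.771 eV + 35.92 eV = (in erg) 7e-11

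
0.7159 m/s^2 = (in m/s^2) 0.7159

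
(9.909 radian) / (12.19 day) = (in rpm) 8.984e-05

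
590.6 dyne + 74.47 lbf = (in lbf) 74.47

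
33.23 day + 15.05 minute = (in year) 0.09107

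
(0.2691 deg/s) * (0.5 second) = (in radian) 0.002348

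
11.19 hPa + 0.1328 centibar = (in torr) 9.389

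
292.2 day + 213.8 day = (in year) 1.386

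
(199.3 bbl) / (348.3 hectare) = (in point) 0.02579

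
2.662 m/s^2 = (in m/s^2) 2.662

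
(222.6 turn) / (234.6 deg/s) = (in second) 341.6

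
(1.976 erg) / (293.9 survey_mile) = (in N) 4.178e-13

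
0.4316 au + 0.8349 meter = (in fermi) 6.457e+25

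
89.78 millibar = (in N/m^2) 8978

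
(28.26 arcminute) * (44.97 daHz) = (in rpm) 35.3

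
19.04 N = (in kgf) 1.942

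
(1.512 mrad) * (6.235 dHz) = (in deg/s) 0.05401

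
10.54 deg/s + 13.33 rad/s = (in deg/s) 774.3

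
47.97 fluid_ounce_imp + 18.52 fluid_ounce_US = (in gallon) 0.5047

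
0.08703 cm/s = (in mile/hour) 0.001947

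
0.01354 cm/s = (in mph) 0.0003029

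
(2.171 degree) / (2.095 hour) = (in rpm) 4.798e-05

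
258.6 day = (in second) 2.234e+07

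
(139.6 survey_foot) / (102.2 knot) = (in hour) 0.0002248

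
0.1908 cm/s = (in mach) 5.604e-06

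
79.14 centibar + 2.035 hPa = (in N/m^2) 7.934e+04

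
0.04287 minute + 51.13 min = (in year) 9.736e-05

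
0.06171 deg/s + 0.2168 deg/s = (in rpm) 0.04642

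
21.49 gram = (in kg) 0.02149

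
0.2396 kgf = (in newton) 2.35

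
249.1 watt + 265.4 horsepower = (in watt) 1.982e+05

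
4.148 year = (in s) 1.308e+08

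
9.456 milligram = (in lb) 2.085e-05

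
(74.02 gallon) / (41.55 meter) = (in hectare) 6.744e-07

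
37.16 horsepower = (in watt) 2.771e+04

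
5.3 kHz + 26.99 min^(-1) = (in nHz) 5.3e+12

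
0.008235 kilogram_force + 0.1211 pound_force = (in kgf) 0.06317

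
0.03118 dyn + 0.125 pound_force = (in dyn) 5.56e+04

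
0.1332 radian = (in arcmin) 457.9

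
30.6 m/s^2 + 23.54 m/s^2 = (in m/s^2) 54.14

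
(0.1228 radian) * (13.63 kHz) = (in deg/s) 9.59e+04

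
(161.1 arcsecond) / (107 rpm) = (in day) 8.068e-10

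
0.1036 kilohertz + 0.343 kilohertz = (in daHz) 44.66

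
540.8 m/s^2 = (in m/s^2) 540.8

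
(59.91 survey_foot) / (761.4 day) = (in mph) 6.209e-07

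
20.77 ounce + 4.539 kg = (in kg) 5.128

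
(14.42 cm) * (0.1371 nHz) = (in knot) 3.843e-11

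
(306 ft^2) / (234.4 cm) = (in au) 8.107e-11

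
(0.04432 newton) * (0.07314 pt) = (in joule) 1.144e-06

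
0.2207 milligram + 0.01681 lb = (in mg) 7625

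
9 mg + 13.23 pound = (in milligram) 6.001e+06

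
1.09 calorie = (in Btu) 0.004323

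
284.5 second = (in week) 0.0004704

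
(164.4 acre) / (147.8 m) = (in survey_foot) 1.477e+04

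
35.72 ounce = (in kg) 1.013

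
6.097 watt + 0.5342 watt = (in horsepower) 0.008893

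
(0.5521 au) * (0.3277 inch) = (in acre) 1.699e+05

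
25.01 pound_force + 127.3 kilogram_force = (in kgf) 138.6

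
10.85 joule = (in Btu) 0.01028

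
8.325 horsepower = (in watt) 6208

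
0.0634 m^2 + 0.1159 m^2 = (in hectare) 1.793e-05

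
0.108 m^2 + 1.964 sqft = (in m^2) 0.2905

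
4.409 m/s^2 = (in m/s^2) 4.409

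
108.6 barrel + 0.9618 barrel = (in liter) 1.742e+04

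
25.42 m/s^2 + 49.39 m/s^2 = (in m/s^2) 74.81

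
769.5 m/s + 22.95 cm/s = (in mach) 2.261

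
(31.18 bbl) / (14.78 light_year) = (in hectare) 3.545e-21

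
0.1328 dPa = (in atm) 1.311e-07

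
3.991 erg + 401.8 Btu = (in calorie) 1.013e+05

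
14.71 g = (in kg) 0.01471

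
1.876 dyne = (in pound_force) 4.217e-06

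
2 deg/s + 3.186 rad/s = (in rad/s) 3.221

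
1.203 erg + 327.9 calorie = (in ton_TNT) 3.279e-07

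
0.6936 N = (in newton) 0.6936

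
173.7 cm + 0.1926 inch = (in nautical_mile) 0.0009405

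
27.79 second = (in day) 0.0003216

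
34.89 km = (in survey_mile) 21.68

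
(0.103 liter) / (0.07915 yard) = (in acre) 3.517e-07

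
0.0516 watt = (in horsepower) 6.92e-05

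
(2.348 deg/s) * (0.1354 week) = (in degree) 1.923e+05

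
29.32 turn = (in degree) 1.056e+04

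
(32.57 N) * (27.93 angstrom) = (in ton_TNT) 2.174e-17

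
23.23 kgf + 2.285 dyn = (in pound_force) 51.21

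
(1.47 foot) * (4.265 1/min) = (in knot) 0.06191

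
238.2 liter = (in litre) 238.2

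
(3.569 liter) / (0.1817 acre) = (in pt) 0.01376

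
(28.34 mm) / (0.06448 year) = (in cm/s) 1.394e-06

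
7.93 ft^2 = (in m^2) 0.7367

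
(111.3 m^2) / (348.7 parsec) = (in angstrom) 1.034e-07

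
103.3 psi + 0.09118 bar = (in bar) 7.213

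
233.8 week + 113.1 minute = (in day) 1637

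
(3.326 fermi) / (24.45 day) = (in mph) 3.522e-21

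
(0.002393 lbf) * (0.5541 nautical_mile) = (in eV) 6.818e+19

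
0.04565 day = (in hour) 1.096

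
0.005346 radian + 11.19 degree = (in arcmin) 689.8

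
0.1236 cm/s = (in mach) 3.63e-06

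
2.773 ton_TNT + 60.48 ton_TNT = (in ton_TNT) 63.25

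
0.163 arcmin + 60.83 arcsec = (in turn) 5.448e-05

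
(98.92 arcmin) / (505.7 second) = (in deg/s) 0.00326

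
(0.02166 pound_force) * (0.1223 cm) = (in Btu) 1.117e-07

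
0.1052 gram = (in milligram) 105.2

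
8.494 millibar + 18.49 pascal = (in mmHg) 6.51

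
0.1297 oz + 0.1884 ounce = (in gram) 9.018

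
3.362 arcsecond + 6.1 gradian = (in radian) 0.09583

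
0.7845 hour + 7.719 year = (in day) 2817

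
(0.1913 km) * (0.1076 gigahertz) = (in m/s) 2.058e+10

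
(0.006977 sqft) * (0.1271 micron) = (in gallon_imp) 1.812e-08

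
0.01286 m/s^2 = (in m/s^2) 0.01286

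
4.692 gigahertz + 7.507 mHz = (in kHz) 4.692e+06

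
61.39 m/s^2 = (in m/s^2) 61.39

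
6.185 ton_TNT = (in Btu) 2.453e+07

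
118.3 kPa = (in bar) 1.183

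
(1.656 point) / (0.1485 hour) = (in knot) 2.124e-06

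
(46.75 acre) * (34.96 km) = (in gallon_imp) 1.455e+12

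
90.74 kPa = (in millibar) 907.4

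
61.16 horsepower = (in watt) 4.561e+04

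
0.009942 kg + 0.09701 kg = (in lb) 0.2358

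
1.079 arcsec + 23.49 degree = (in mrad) 410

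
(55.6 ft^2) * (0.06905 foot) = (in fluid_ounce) 3676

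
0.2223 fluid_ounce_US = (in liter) 0.006574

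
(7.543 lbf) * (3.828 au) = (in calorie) 4.592e+12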